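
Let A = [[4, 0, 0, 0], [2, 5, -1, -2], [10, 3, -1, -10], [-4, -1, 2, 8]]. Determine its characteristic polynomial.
χ_A(x) = (x - 4)^4

xI - A = [[x - 4, 0, 0, 0], [-2, x - 5, 1, 2], [-10, -3, x + 1, 10], [4, 1, -2, x - 8]].

Expanding det(xI - A) along the first row:
det(xI - A) = + (x - 4)·det([[x - 5, 1, 2], [-3, x + 1, 10], [1, -2, x - 8]]) - (0)·det([[-2, 1, 2], [-10, x + 1, 10], [4, -2, x - 8]]) + (0)·det([[-2, x - 5, 2], [-10, -3, 10], [4, 1, x - 8]]) - (0)·det([[-2, x - 5, 1], [-10, -3, x + 1], [4, 1, -2]]).

Evaluating gives χ_A(x) = x^4 - 16x^3 + 96x^2 - 256x + 256 = (x - 4)^4.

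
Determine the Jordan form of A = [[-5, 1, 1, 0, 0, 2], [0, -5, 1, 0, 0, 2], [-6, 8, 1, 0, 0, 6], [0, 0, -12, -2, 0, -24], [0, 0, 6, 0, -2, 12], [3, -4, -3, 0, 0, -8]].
The characteristic polynomial is det(xI - A) = (x + 2)^3(x + 5)^3, so the eigenvalues are -5 (algebraic multiplicity 3), -2 (algebraic multiplicity 3).

For λ = -5: rank(A + 5I) = 5, rank((A + 5I)^2) = 4, rank((A + 5I)^3) = 3. The eigenspace has dimension 6 - 5 = 1, so there is 1 Jordan block; the rank sequence gives block sizes [3].

For λ = -2: rank(A + 2I) = 3. The eigenspace has dimension 6 - 3 = 3, so there are 3 Jordan blocks; the rank sequence gives block sizes [1, 1, 1].

Assembling the blocks gives the Jordan form J above.

J = [[-5, 1, 0, 0, 0, 0], [0, -5, 1, 0, 0, 0], [0, 0, -5, 0, 0, 0], [0, 0, 0, -2, 0, 0], [0, 0, 0, 0, -2, 0], [0, 0, 0, 0, 0, -2]]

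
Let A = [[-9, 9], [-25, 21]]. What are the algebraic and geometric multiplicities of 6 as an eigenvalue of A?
algebraic multiplicity 2, geometric multiplicity 1

The characteristic polynomial is (x - 6)^2, so the factor x - 6 appears with exponent 2: the algebraic multiplicity is 2.

rank(A - 6I) = 1, so the eigenspace has dimension 2 - 1 = 1: the geometric multiplicity is 1.

Since 1 < 2, A is not diagonalizable.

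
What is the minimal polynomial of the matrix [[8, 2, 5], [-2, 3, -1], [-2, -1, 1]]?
m_A(x) = (x - 4)^3

The characteristic polynomial factors as (x - 4)^3. The minimal polynomial is ∏(x - λ)^{k_λ} where k_λ is the size of the largest Jordan block at λ.

For λ = 4: rank(A - 4I) = 2, and the largest Jordan block has size 3 (the smallest k with rank((A - 4I)^k) = rank((A - 4I)^(k+1))).

So m_A(x) = (x - 4)^3.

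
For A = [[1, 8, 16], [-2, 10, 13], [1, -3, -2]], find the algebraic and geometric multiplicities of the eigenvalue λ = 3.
algebraic multiplicity 3, geometric multiplicity 1

The characteristic polynomial is (x - 3)^3, so the factor x - 3 appears with exponent 3: the algebraic multiplicity is 3.

rank(A - 3I) = 2, so the eigenspace has dimension 3 - 2 = 1: the geometric multiplicity is 1.

Since 1 < 3, A is not diagonalizable.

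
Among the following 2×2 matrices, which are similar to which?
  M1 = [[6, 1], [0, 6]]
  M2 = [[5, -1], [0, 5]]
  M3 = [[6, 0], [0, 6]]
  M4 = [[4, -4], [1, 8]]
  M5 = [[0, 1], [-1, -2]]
4 classes: {M1, M4}, {M2}, {M3}, {M5}

Characteristic polynomials: χ_{M1} = (x - 6)^2, χ_{M2} = (x - 5)^2, χ_{M3} = (x - 6)^2, χ_{M4} = (x - 6)^2, χ_{M5} = (x + 1)^2.

{M1, M4}: invariant factors (x - 6)^2.

{M2}: invariant factors (x - 5)^2.

{M3}: invariant factors x - 6, x - 6.

{M5}: invariant factors (x + 1)^2.

Matrices are similar if and only if their invariant-factor lists agree; the partition into similarity classes is {M1, M4}, {M2}, {M3}, {M5}.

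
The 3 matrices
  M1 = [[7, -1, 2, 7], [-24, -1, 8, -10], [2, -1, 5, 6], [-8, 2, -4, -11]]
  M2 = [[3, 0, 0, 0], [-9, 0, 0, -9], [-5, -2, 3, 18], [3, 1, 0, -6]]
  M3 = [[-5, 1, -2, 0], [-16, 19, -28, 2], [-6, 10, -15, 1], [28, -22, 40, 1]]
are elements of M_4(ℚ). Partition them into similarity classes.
1 class: {M1, M2, M3}

Characteristic polynomials: χ_{M1} = (x - 3)^2(x + 3)^2, χ_{M2} = (x - 3)^2(x + 3)^2, χ_{M3} = (x - 3)^2(x + 3)^2.

{M1, M2, M3}: invariant factors (x - 3)^2(x + 3)^2.

Matrices are similar if and only if their invariant-factor lists agree; the partition into similarity classes is {M1, M2, M3}.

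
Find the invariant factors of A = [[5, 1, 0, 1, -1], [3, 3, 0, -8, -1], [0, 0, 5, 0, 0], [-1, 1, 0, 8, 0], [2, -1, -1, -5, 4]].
The Jordan structure of A has elementary divisors (x - 5)^3, (x - 5)^2. Arranging the block sizes at each eigenvalue in decreasing order and taking row products gives the invariant factors.

Invariant factors (smallest first, each dividing the next): (x - 5)^2, (x - 5)^3.

Check: the last factor (x - 5)^3 is the minimal polynomial, and the product (x - 5)^5 is the characteristic polynomial.

(x - 5)^2, (x - 5)^3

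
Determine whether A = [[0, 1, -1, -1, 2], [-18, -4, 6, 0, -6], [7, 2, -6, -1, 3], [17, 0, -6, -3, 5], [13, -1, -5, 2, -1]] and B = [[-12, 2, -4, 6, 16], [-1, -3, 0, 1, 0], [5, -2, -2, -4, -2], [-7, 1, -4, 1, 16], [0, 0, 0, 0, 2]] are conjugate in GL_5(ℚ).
Yes.

Two matrices over a field are similar if and only if they have the same invariant factors.

Both A and B have characteristic polynomial (x - 2)(x + 4)^4 and minimal polynomial (x - 2)(x + 4)^2. Computing further, both have invariant factors (x + 4)^2, (x - 2)(x + 4)^2. Hence A and B are similar.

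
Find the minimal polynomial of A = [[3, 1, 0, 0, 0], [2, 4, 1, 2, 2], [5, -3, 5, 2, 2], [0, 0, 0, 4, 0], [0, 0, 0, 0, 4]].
The characteristic polynomial factors as (x - 4)^5. The minimal polynomial is ∏(x - λ)^{k_λ} where k_λ is the size of the largest Jordan block at λ.

For λ = 4: rank(A - 4I) = 2, and the largest Jordan block has size 3 (the smallest k with rank((A - 4I)^k) = rank((A - 4I)^(k+1))).

So m_A(x) = (x - 4)^3.

m_A(x) = (x - 4)^3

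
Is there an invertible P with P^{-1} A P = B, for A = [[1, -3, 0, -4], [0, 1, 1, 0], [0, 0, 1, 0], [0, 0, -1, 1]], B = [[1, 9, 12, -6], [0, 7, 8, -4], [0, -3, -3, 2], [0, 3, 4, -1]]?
No.

Both have characteristic polynomial (x - 1)^4, but the minimal polynomial of A is (x - 1)^3 while the minimal polynomial of B is (x - 1)^2. The minimal polynomial is a similarity invariant, so A and B are not similar.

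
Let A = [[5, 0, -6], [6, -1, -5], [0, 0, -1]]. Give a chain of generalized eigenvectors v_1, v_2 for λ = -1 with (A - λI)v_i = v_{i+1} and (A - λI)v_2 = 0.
v_1 = [[1, 0, 1]]^T, v_2 = [[0, 1, 0]]^T

We seek v_1 ∈ ker((A + I)^2) \ ker(A + I), then set v_{i+1} = (A + I) v_i.

One such chain is v_1 = [[1, 0, 1]]^T, v_2 = [[0, 1, 0]]^T. Check: (A + I) v_2 = [[0, 0, 0]]^T = 0.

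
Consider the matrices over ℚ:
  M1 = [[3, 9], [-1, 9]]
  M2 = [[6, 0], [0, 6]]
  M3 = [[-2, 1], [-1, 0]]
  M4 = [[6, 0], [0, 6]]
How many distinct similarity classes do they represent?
3 classes: {M1}, {M2, M4}, {M3}

Characteristic polynomials: χ_{M1} = (x - 6)^2, χ_{M2} = (x - 6)^2, χ_{M3} = (x + 1)^2, χ_{M4} = (x - 6)^2.

{M1}: invariant factors (x - 6)^2.

{M2, M4}: invariant factors x - 6, x - 6.

{M3}: invariant factors (x + 1)^2.

Matrices are similar if and only if their invariant-factor lists agree; the partition into similarity classes is {M1}, {M2, M4}, {M3}.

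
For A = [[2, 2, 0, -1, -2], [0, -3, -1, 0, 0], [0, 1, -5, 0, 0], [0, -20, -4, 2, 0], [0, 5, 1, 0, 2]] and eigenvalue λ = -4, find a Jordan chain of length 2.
We seek v_1 ∈ ker((A + 4I)^2) \ ker(A + 4I), then set v_{i+1} = (A + 4I) v_i.

One such chain is v_1 = [[0, 2, 1, 8, -2]]^T, v_2 = [[0, 1, 1, 4, -1]]^T. Check: (A + 4I) v_2 = [[0, 0, 0, 0, 0]]^T = 0.

v_1 = [[0, 2, 1, 8, -2]]^T, v_2 = [[0, 1, 1, 4, -1]]^T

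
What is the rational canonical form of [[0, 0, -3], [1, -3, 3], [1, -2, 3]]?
The invariant factors of A (the non-unit diagonal entries of the Smith normal form of xI - A over ℚ[x]) are x^3 + 3, each dividing the next. The characteristic polynomial is their product, x^3 + 3.

The rational canonical form is the block-diagonal matrix of companion matrices C(f_i):
R = [[0, 0, -3], [1, 0, 0], [0, 1, 0]].

Note the characteristic polynomial does not split into linear factors over ℚ, so A has no Jordan form over ℚ; the rational canonical form exists over any field.

R = [[0, 0, -3], [1, 0, 0], [0, 1, 0]]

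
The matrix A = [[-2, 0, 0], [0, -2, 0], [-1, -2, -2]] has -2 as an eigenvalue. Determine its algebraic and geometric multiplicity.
algebraic multiplicity 3, geometric multiplicity 2

The characteristic polynomial is (x + 2)^3, so the factor x + 2 appears with exponent 3: the algebraic multiplicity is 3.

rank(A + 2I) = 1, so the eigenspace has dimension 3 - 1 = 2: the geometric multiplicity is 2.

Since 2 < 3, A is not diagonalizable.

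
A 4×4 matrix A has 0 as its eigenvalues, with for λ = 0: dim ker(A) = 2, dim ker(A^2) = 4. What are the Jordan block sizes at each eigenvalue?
Jordan blocks: (0, 2), (0, 2)

λ = 0: successive nullity increments [2, 2] count blocks of size ≥ k; block sizes are [2, 2].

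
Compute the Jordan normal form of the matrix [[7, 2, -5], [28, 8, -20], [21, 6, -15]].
The characteristic polynomial is det(xI - A) = x^3, so the eigenvalues are 0 (algebraic multiplicity 3).

For λ = 0: rank(A) = 1, rank(A^2) = 0. The eigenspace has dimension 3 - 1 = 2, so there are 2 Jordan blocks; the rank sequence gives block sizes [2, 1].

Assembling the blocks gives the Jordan form J above.

J = [[0, 1, 0], [0, 0, 0], [0, 0, 0]]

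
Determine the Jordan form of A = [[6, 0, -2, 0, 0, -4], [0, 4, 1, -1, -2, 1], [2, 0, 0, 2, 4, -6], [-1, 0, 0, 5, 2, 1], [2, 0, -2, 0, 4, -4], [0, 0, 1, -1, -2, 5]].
J = [[4, 1, 0, 0, 0, 0], [0, 4, 1, 0, 0, 0], [0, 0, 4, 0, 0, 0], [0, 0, 0, 4, 0, 0], [0, 0, 0, 0, 4, 0], [0, 0, 0, 0, 0, 4]]

The characteristic polynomial is det(xI - A) = (x - 4)^6, so the eigenvalues are 4 (algebraic multiplicity 6).

For λ = 4: rank(A - 4I) = 2, rank((A - 4I)^2) = 1, rank((A - 4I)^3) = 0. The eigenspace has dimension 6 - 2 = 4, so there are 4 Jordan blocks; the rank sequence gives block sizes [3, 1, 1, 1].

Assembling the blocks gives the Jordan form J above.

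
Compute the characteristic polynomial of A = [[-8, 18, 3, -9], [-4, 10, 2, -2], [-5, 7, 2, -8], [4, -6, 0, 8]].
xI - A = [[x + 8, -18, -3, 9], [4, x - 10, -2, 2], [5, -7, x - 2, 8], [-4, 6, 0, x - 8]].

Expanding det(xI - A) along the first row:
det(xI - A) = + (x + 8)·det([[x - 10, -2, 2], [-7, x - 2, 8], [6, 0, x - 8]]) - (-18)·det([[4, -2, 2], [5, x - 2, 8], [-4, 0, x - 8]]) + (-3)·det([[4, x - 10, 2], [5, -7, 8], [-4, 6, x - 8]]) - (9)·det([[4, x - 10, -2], [5, -7, x - 2], [-4, 6, 0]]).

Evaluating gives χ_A(x) = x^4 - 12x^3 + 53x^2 - 102x + 72 = (x - 4)(x - 3)^2(x - 2).

χ_A(x) = (x - 4)(x - 3)^2(x - 2)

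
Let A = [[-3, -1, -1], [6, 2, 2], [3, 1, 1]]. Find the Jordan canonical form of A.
J = [[0, 1, 0], [0, 0, 0], [0, 0, 0]]

The characteristic polynomial is det(xI - A) = x^3, so the eigenvalues are 0 (algebraic multiplicity 3).

For λ = 0: rank(A) = 1, rank(A^2) = 0. The eigenspace has dimension 3 - 1 = 2, so there are 2 Jordan blocks; the rank sequence gives block sizes [2, 1].

Assembling the blocks gives the Jordan form J above.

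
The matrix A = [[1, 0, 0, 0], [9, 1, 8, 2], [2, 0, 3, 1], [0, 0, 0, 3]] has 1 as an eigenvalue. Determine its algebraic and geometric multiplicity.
algebraic multiplicity 2, geometric multiplicity 1

The characteristic polynomial is (x - 3)^2(x - 1)^2, so the factor x - 1 appears with exponent 2: the algebraic multiplicity is 2.

rank(A - I) = 3, so the eigenspace has dimension 4 - 3 = 1: the geometric multiplicity is 1.

Since 1 < 2, A is not diagonalizable.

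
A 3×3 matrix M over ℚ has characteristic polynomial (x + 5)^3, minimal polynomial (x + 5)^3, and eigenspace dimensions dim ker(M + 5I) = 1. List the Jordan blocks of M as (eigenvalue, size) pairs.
Jordan blocks: (-5, 3)

λ = -5: algebraic multiplicity 3 (exponent in χ_M), largest block size 3 (exponent in m_M), 1 block (geometric multiplicity). This forces block sizes [3].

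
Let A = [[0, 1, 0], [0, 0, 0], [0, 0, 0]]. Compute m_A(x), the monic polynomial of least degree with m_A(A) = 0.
The characteristic polynomial factors as x^3. The minimal polynomial is ∏(x - λ)^{k_λ} where k_λ is the size of the largest Jordan block at λ.

For λ = 0: rank(A) = 1, and the largest Jordan block has size 2 (the smallest k with rank(A^k) = rank(A^(k+1))).

So m_A(x) = x^2.

m_A(x) = x^2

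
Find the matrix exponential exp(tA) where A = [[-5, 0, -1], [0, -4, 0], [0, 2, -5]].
e^{tA} = [[e^{-5*t}, 2*(t - e^{t} + 1)*e^{-5*t}, -t*e^{-5*t}], [0, e^{-4*t}, 0], [0, (2*e^{t} - 2)*e^{-5*t}, e^{-5*t}]]

A has Jordan form J = [[-5, 1, 0], [0, -5, 0], [0, 0, -4]] with A = PJP^{-1}, so e^{tA} = P e^{tJ} P^{-1}.

For a Jordan block J_k(λ), e^{tJ_k(λ)} = e^{λt} · (I + tN + t^2 N^2/2! + ... + t^{k-1} N^{k-1}/(k-1)!) where N is the nilpotent superdiagonal part.

Assembling the blocks and conjugating back gives the entries of e^{tA} as shown above.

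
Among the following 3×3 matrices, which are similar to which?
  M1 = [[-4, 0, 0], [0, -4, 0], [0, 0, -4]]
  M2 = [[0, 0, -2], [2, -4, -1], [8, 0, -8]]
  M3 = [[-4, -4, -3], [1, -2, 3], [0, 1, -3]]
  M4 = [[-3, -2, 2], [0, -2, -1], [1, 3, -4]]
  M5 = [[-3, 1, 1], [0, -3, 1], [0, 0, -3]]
Characteristic polynomials: χ_{M1} = (x + 4)^3, χ_{M2} = (x + 4)^3, χ_{M3} = (x + 3)^3, χ_{M4} = (x + 3)^3, χ_{M5} = (x + 3)^3.

{M1}: invariant factors x + 4, x + 4, x + 4.

{M2}: invariant factors x + 4, (x + 4)^2.

{M3, M4, M5}: invariant factors (x + 3)^3.

Matrices are similar if and only if their invariant-factor lists agree; the partition into similarity classes is {M1}, {M2}, {M3, M4, M5}.

3 classes: {M1}, {M2}, {M3, M4, M5}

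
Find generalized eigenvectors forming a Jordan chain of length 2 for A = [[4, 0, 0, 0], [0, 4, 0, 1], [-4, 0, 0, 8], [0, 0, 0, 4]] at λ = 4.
v_1 = [[0, 4, 2, 1]]^T, v_2 = [[0, 1, 0, 0]]^T

We seek v_1 ∈ ker((A - 4I)^2) \ ker(A - 4I), then set v_{i+1} = (A - 4I) v_i.

One such chain is v_1 = [[0, 4, 2, 1]]^T, v_2 = [[0, 1, 0, 0]]^T. Check: (A - 4I) v_2 = [[0, 0, 0, 0]]^T = 0.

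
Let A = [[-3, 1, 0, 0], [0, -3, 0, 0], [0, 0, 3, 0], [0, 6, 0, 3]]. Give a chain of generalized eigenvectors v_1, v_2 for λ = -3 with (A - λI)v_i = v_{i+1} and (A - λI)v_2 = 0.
v_1 = [[3, 1, 0, -1]]^T, v_2 = [[1, 0, 0, 0]]^T

We seek v_1 ∈ ker((A + 3I)^2) \ ker(A + 3I), then set v_{i+1} = (A + 3I) v_i.

One such chain is v_1 = [[3, 1, 0, -1]]^T, v_2 = [[1, 0, 0, 0]]^T. Check: (A + 3I) v_2 = [[0, 0, 0, 0]]^T = 0.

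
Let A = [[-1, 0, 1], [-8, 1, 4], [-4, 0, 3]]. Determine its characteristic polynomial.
xI - A = [[x + 1, 0, -1], [8, x - 1, -4], [4, 0, x - 3]].

Expanding det(xI - A) along the first row:
det(xI - A) = + (x + 1)·det([[x - 1, -4], [0, x - 3]]) - (0)·det([[8, -4], [4, x - 3]]) + (-1)·det([[8, x - 1], [4, 0]]).

Evaluating gives χ_A(x) = x^3 - 3x^2 + 3x - 1 = (x - 1)^3.

χ_A(x) = (x - 1)^3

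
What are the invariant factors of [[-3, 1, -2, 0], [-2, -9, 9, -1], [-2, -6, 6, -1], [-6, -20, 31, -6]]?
x + 3, (x + 3)^3

The Jordan structure of A has elementary divisors (x + 3)^3, (x + 3). Arranging the block sizes at each eigenvalue in decreasing order and taking row products gives the invariant factors.

Invariant factors (smallest first, each dividing the next): x + 3, (x + 3)^3.

Check: the last factor (x + 3)^3 is the minimal polynomial, and the product (x + 3)^4 is the characteristic polynomial.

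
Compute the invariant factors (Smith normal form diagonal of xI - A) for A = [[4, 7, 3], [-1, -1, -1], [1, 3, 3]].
(x - 2)^3

The Jordan structure of A has elementary divisors (x - 2)^3. Arranging the block sizes at each eigenvalue in decreasing order and taking row products gives the invariant factors.

Invariant factors (smallest first, each dividing the next): (x - 2)^3.

Check: the last factor (x - 2)^3 is the minimal polynomial, and the product (x - 2)^3 is the characteristic polynomial.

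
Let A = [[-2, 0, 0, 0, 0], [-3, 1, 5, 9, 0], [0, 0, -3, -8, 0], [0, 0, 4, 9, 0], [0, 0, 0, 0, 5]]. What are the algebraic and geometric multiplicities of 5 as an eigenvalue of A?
algebraic multiplicity 2, geometric multiplicity 2

The characteristic polynomial is (x - 5)^2(x - 1)^2(x + 2), so the factor x - 5 appears with exponent 2: the algebraic multiplicity is 2.

rank(A - 5I) = 3, so the eigenspace has dimension 5 - 3 = 2: the geometric multiplicity is 2.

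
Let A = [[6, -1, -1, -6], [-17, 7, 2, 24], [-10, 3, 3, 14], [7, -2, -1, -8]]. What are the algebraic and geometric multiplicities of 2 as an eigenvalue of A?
algebraic multiplicity 4, geometric multiplicity 2

The characteristic polynomial is (x - 2)^4, so the factor x - 2 appears with exponent 4: the algebraic multiplicity is 4.

rank(A - 2I) = 2, so the eigenspace has dimension 4 - 2 = 2: the geometric multiplicity is 2.

Since 2 < 4, A is not diagonalizable.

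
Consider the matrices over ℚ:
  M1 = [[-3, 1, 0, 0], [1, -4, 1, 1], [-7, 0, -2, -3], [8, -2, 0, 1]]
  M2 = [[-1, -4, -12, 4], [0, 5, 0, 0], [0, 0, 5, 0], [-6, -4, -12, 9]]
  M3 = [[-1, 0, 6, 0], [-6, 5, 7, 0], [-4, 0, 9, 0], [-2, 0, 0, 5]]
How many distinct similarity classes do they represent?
3 classes: {M1}, {M2}, {M3}

Characteristic polynomials: χ_{M1} = (x - 1)(x + 3)^3, χ_{M2} = (x - 5)^3(x - 3), χ_{M3} = (x - 5)^3(x - 3).

{M1}: invariant factors (x - 1)(x + 3)^3.

{M2}: invariant factors x - 5, x - 5, (x - 5)(x - 3).

{M3}: invariant factors x - 5, (x - 5)^2(x - 3).

Matrices are similar if and only if their invariant-factor lists agree; the partition into similarity classes is {M1}, {M2}, {M3}.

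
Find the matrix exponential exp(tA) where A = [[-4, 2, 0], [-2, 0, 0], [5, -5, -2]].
e^{tA} = [[(1 - 2*t)*e^{-2*t}, 2*t*e^{-2*t}, 0], [-2*t*e^{-2*t}, (2*t + 1)*e^{-2*t}, 0], [5*t*e^{-2*t}, -5*t*e^{-2*t}, e^{-2*t}]]

A has Jordan form J = [[-2, 1, 0], [0, -2, 0], [0, 0, -2]] with A = PJP^{-1}, so e^{tA} = P e^{tJ} P^{-1}.

For a Jordan block J_k(λ), e^{tJ_k(λ)} = e^{λt} · (I + tN + t^2 N^2/2! + ... + t^{k-1} N^{k-1}/(k-1)!) where N is the nilpotent superdiagonal part.

Assembling the blocks and conjugating back gives the entries of e^{tA} as shown above.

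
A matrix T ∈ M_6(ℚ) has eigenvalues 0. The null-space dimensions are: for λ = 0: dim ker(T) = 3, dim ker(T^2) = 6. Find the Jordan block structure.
λ = 0: successive nullity increments [3, 3] count blocks of size ≥ k; block sizes are [2, 2, 2].

Jordan blocks: (0, 2), (0, 2), (0, 2)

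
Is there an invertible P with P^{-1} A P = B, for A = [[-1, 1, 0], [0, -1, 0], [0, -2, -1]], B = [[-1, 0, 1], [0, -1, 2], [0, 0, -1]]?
Two matrices over a field are similar if and only if they have the same invariant factors.

Both A and B have characteristic polynomial (x + 1)^3 and minimal polynomial (x + 1)^2. Computing further, both have invariant factors x + 1, (x + 1)^2. Hence A and B are similar.

Yes.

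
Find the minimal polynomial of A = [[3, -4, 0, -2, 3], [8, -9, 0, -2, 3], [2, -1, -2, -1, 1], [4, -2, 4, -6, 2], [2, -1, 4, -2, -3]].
The characteristic polynomial factors as (x + 2)^2(x + 4)^2(x + 5). The minimal polynomial is ∏(x - λ)^{k_λ} where k_λ is the size of the largest Jordan block at λ.

For λ = -5: rank(A + 5I) = 4, and the largest Jordan block has size 1 (the smallest k with rank((A + 5I)^k) = rank((A + 5I)^(k+1))).
For λ = -4: rank(A + 4I) = 4, and the largest Jordan block has size 2 (the smallest k with rank((A + 4I)^k) = rank((A + 4I)^(k+1))).
For λ = -2: rank(A + 2I) = 4, and the largest Jordan block has size 2 (the smallest k with rank((A + 2I)^k) = rank((A + 2I)^(k+1))).

So m_A(x) = (x + 2)^2(x + 4)^2(x + 5).

m_A(x) = (x + 2)^2(x + 4)^2(x + 5)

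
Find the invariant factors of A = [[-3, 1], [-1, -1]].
(x + 2)^2

The Jordan structure of A has elementary divisors (x + 2)^2. Arranging the block sizes at each eigenvalue in decreasing order and taking row products gives the invariant factors.

Invariant factors (smallest first, each dividing the next): (x + 2)^2.

Check: the last factor (x + 2)^2 is the minimal polynomial, and the product (x + 2)^2 is the characteristic polynomial.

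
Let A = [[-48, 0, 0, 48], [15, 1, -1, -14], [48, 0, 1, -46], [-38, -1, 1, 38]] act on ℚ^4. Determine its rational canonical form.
R = [[0, 0, 0, 48], [1, 0, 0, 24], [0, 1, 0, -13], [0, 0, 1, -8]]

The invariant factors of A (the non-unit diagonal entries of the Smith normal form of xI - A over ℚ[x]) are (x + 4)^2(x^2 - 3), each dividing the next. The characteristic polynomial is their product, (x + 4)^2(x^2 - 3).

The rational canonical form is the block-diagonal matrix of companion matrices C(f_i):
R = [[0, 0, 0, 48], [1, 0, 0, 24], [0, 1, 0, -13], [0, 0, 1, -8]].

Note the characteristic polynomial does not split into linear factors over ℚ, so A has no Jordan form over ℚ; the rational canonical form exists over any field.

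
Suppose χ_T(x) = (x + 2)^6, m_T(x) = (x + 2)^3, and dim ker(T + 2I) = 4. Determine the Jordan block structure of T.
Jordan blocks: (-2, 3), (-2, 1), (-2, 1), (-2, 1)

λ = -2: algebraic multiplicity 6 (exponent in χ_T), largest block size 3 (exponent in m_T), 4 blocks (geometric multiplicity). These force block sizes [3, 1, 1, 1].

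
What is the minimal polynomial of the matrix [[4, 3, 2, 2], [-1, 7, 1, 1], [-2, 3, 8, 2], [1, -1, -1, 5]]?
m_A(x) = (x - 6)^3

The characteristic polynomial factors as (x - 6)^4. The minimal polynomial is ∏(x - λ)^{k_λ} where k_λ is the size of the largest Jordan block at λ.

For λ = 6: rank(A - 6I) = 2, and the largest Jordan block has size 3 (the smallest k with rank((A - 6I)^k) = rank((A - 6I)^(k+1))).

So m_A(x) = (x - 6)^3.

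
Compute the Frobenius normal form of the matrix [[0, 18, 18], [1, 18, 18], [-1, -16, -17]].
R = [[0, 0, 18], [1, 0, 18], [0, 1, 1]]

The invariant factors of A (the non-unit diagonal entries of the Smith normal form of xI - A over ℚ[x]) are (x + 3)(x^2 - 4x - 6), each dividing the next. The characteristic polynomial is their product, (x + 3)(x^2 - 4x - 6).

The rational canonical form is the block-diagonal matrix of companion matrices C(f_i):
R = [[0, 0, 18], [1, 0, 18], [0, 1, 1]].

Note the characteristic polynomial does not split into linear factors over ℚ, so A has no Jordan form over ℚ; the rational canonical form exists over any field.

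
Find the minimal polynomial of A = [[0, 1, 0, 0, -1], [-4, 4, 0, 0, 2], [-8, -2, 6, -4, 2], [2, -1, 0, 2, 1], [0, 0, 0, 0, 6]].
The characteristic polynomial factors as (x - 6)^2(x - 2)^3. The minimal polynomial is ∏(x - λ)^{k_λ} where k_λ is the size of the largest Jordan block at λ.

For λ = 2: rank(A - 2I) = 3, and the largest Jordan block has size 2 (the smallest k with rank((A - 2I)^k) = rank((A - 2I)^(k+1))).
For λ = 6: rank(A - 6I) = 3, and the largest Jordan block has size 1 (the smallest k with rank((A - 6I)^k) = rank((A - 6I)^(k+1))).

So m_A(x) = (x - 6)(x - 2)^2.

m_A(x) = (x - 6)(x - 2)^2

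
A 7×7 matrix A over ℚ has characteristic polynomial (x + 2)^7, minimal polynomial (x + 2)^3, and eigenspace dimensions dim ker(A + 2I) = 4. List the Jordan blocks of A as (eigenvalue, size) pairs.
Jordan blocks: (-2, 3), (-2, 2), (-2, 1), (-2, 1)

λ = -2: algebraic multiplicity 7 (exponent in χ_A), largest block size 3 (exponent in m_A), 4 blocks (geometric multiplicity). These force block sizes [3, 2, 1, 1].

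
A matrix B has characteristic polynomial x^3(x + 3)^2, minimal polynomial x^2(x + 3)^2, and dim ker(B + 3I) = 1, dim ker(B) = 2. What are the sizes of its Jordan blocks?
Jordan blocks: (-3, 2), (0, 2), (0, 1)

λ = -3: algebraic multiplicity 2 (exponent in χ_B), largest block size 2 (exponent in m_B), 1 block (geometric multiplicity). This forces block sizes [2].
λ = 0: algebraic multiplicity 3 (exponent in χ_B), largest block size 2 (exponent in m_B), 2 blocks (geometric multiplicity). These force block sizes [2, 1].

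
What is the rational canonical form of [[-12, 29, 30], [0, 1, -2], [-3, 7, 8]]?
The invariant factors of A (the non-unit diagonal entries of the Smith normal form of xI - A over ℚ[x]) are x(x^2 + 3x + 4), each dividing the next. The characteristic polynomial is their product, x(x^2 + 3x + 4).

The rational canonical form is the block-diagonal matrix of companion matrices C(f_i):
R = [[0, 0, 0], [1, 0, -4], [0, 1, -3]].

Note the characteristic polynomial does not split into linear factors over ℚ, so A has no Jordan form over ℚ; the rational canonical form exists over any field.

R = [[0, 0, 0], [1, 0, -4], [0, 1, -3]]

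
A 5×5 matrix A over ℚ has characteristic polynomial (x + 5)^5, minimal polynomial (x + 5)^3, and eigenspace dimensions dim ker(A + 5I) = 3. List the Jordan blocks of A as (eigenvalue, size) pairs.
λ = -5: algebraic multiplicity 5 (exponent in χ_A), largest block size 3 (exponent in m_A), 3 blocks (geometric multiplicity). These force block sizes [3, 1, 1].

Jordan blocks: (-5, 3), (-5, 1), (-5, 1)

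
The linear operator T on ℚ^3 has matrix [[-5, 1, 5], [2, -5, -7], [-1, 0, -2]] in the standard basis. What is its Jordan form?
J = [[-4, 1, 0], [0, -4, 1], [0, 0, -4]]

The characteristic polynomial is det(xI - A) = (x + 4)^3, so the eigenvalues are -4 (algebraic multiplicity 3).

For λ = -4: rank(A + 4I) = 2, rank((A + 4I)^2) = 1, rank((A + 4I)^3) = 0. The eigenspace has dimension 3 - 2 = 1, so there is 1 Jordan block; the rank sequence gives block sizes [3].

Assembling the blocks gives the Jordan form J above.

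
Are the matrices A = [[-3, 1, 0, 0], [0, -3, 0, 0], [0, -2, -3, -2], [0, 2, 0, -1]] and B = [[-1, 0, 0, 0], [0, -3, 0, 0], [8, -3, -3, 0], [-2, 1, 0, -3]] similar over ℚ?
Yes.

Two matrices over a field are similar if and only if they have the same invariant factors.

Both A and B have characteristic polynomial (x + 1)(x + 3)^3 and minimal polynomial (x + 1)(x + 3)^2. Computing further, both have invariant factors x + 3, (x + 1)(x + 3)^2. Hence A and B are similar.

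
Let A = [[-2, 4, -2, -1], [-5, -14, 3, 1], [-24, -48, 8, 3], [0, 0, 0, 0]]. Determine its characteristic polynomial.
xI - A = [[x + 2, -4, 2, 1], [5, x + 14, -3, -1], [24, 48, x - 8, -3], [0, 0, 0, x]].

Expanding det(xI - A) along the first row:
det(xI - A) = + (x + 2)·det([[x + 14, -3, -1], [48, x - 8, -3], [0, 0, x]]) - (-4)·det([[5, -3, -1], [24, x - 8, -3], [0, 0, x]]) + (2)·det([[5, x + 14, -1], [24, 48, -3], [0, 0, x]]) - (1)·det([[5, x + 14, -3], [24, 48, x - 8], [0, 0, 0]]).

Evaluating gives χ_A(x) = x^4 + 8x^3 + 16x^2 = x^2(x + 4)^2.

χ_A(x) = x^2(x + 4)^2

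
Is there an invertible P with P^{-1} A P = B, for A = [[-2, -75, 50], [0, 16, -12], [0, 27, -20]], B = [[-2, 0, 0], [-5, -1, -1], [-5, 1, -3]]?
Yes.

Two matrices over a field are similar if and only if they have the same invariant factors.

Both A and B have characteristic polynomial (x + 2)^3 and minimal polynomial (x + 2)^2. Computing further, both have invariant factors x + 2, (x + 2)^2. Hence A and B are similar.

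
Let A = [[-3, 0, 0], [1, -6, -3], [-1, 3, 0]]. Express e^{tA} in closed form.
A has Jordan form J = [[-3, 1, 0], [0, -3, 0], [0, 0, -3]] with A = PJP^{-1}, so e^{tA} = P e^{tJ} P^{-1}.

For a Jordan block J_k(λ), e^{tJ_k(λ)} = e^{λt} · (I + tN + t^2 N^2/2! + ... + t^{k-1} N^{k-1}/(k-1)!) where N is the nilpotent superdiagonal part.

Assembling the blocks and conjugating back gives the entries of e^{tA} as shown above.

e^{tA} = [[e^{-3*t}, 0, 0], [t*e^{-3*t}, (1 - 3*t)*e^{-3*t}, -3*t*e^{-3*t}], [-t*e^{-3*t}, 3*t*e^{-3*t}, (3*t + 1)*e^{-3*t}]]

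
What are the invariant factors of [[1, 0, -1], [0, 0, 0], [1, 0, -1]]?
x, x^2

The Jordan structure of A has elementary divisors x^2, x. Arranging the block sizes at each eigenvalue in decreasing order and taking row products gives the invariant factors.

Invariant factors (smallest first, each dividing the next): x, x^2.

Check: the last factor x^2 is the minimal polynomial, and the product x^3 is the characteristic polynomial.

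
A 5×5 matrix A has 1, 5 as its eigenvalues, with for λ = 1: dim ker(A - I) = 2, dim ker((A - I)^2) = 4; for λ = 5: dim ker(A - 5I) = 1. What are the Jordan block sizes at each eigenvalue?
Jordan blocks: (1, 2), (1, 2), (5, 1)

λ = 1: successive nullity increments [2, 2] count blocks of size ≥ k; block sizes are [2, 2].
λ = 5: successive nullity increments [1] count blocks of size ≥ k; block sizes are [1].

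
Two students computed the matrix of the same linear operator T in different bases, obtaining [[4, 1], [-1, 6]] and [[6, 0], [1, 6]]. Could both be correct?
trace(A) = 10 but trace(B) = 12. The trace is a similarity invariant, so A and B are not similar.

No.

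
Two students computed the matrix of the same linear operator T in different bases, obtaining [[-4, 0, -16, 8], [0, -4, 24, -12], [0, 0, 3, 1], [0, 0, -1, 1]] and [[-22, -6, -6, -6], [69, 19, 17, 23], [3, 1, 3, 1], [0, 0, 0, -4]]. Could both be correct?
Yes.

Two matrices over a field are similar if and only if they have the same invariant factors.

Both A and B have characteristic polynomial (x - 2)^2(x + 4)^2 and minimal polynomial (x - 2)^2(x + 4). Computing further, both have invariant factors x + 4, (x - 2)^2(x + 4). Hence A and B are similar.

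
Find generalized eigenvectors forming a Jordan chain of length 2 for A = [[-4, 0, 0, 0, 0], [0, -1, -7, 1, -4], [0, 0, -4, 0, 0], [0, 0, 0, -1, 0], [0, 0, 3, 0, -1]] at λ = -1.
v_1 = [[0, 2, 0, -7, -2]]^T, v_2 = [[0, 1, 0, 0, 0]]^T

We seek v_1 ∈ ker((A + I)^2) \ ker(A + I), then set v_{i+1} = (A + I) v_i.

One such chain is v_1 = [[0, 2, 0, -7, -2]]^T, v_2 = [[0, 1, 0, 0, 0]]^T. Check: (A + I) v_2 = [[0, 0, 0, 0, 0]]^T = 0.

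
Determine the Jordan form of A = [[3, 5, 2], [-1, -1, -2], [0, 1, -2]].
The characteristic polynomial is det(xI - A) = x^3, so the eigenvalues are 0 (algebraic multiplicity 3).

For λ = 0: rank(A) = 2, rank(A^2) = 1, rank(A^3) = 0. The eigenspace has dimension 3 - 2 = 1, so there is 1 Jordan block; the rank sequence gives block sizes [3].

Assembling the blocks gives the Jordan form J above.

J = [[0, 1, 0], [0, 0, 1], [0, 0, 0]]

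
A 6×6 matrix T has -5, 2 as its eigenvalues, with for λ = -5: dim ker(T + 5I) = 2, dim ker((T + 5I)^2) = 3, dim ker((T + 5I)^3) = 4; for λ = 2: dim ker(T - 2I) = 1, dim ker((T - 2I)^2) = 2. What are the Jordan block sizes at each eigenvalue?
λ = -5: successive nullity increments [2, 1, 1] count blocks of size ≥ k; block sizes are [3, 1].
λ = 2: successive nullity increments [1, 1] count blocks of size ≥ k; block sizes are [2].

Jordan blocks: (-5, 3), (-5, 1), (2, 2)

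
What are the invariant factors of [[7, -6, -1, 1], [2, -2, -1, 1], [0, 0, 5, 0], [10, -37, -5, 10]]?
x - 5, (x - 5)^3

The Jordan structure of A has elementary divisors (x - 5)^3, (x - 5). Arranging the block sizes at each eigenvalue in decreasing order and taking row products gives the invariant factors.

Invariant factors (smallest first, each dividing the next): x - 5, (x - 5)^3.

Check: the last factor (x - 5)^3 is the minimal polynomial, and the product (x - 5)^4 is the characteristic polynomial.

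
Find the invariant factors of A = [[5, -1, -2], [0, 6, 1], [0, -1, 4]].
(x - 5)^3

The Jordan structure of A has elementary divisors (x - 5)^3. Arranging the block sizes at each eigenvalue in decreasing order and taking row products gives the invariant factors.

Invariant factors (smallest first, each dividing the next): (x - 5)^3.

Check: the last factor (x - 5)^3 is the minimal polynomial, and the product (x - 5)^3 is the characteristic polynomial.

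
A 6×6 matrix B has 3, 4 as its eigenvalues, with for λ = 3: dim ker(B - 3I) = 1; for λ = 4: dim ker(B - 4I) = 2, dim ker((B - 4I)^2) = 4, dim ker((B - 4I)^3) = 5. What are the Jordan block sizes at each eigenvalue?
λ = 3: successive nullity increments [1] count blocks of size ≥ k; block sizes are [1].
λ = 4: successive nullity increments [2, 2, 1] count blocks of size ≥ k; block sizes are [3, 2].

Jordan blocks: (3, 1), (4, 3), (4, 2)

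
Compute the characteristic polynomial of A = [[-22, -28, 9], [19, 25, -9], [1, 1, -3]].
χ_A(x) = (x - 6)(x + 3)^2

xI - A = [[x + 22, 28, -9], [-19, x - 25, 9], [-1, -1, x + 3]].

Expanding det(xI - A) along the first row:
det(xI - A) = + (x + 22)·det([[x - 25, 9], [-1, x + 3]]) - (28)·det([[-19, 9], [-1, x + 3]]) + (-9)·det([[-19, x - 25], [-1, -1]]).

Evaluating gives χ_A(x) = x^3 - 27x - 54 = (x - 6)(x + 3)^2.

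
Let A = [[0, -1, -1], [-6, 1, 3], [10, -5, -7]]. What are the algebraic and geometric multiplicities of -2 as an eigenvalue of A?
algebraic multiplicity 3, geometric multiplicity 2

The characteristic polynomial is (x + 2)^3, so the factor x + 2 appears with exponent 3: the algebraic multiplicity is 3.

rank(A + 2I) = 1, so the eigenspace has dimension 3 - 1 = 2: the geometric multiplicity is 2.

Since 2 < 3, A is not diagonalizable.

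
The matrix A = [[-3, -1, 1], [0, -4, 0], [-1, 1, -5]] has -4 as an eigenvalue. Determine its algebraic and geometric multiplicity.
algebraic multiplicity 3, geometric multiplicity 2

The characteristic polynomial is (x + 4)^3, so the factor x + 4 appears with exponent 3: the algebraic multiplicity is 3.

rank(A + 4I) = 1, so the eigenspace has dimension 3 - 1 = 2: the geometric multiplicity is 2.

Since 2 < 3, A is not diagonalizable.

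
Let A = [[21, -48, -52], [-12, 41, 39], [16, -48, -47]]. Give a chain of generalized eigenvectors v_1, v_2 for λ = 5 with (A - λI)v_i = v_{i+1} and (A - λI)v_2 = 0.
We seek v_1 ∈ ker((A - 5I)^2) \ ker(A - 5I), then set v_{i+1} = (A - 5I) v_i.

One such chain is v_1 = [[-4, 2, -3]]^T, v_2 = [[-4, 3, -4]]^T. Check: (A - 5I) v_2 = [[0, 0, 0]]^T = 0.

v_1 = [[-4, 2, -3]]^T, v_2 = [[-4, 3, -4]]^T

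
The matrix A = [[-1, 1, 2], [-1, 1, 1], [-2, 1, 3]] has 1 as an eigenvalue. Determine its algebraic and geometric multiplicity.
algebraic multiplicity 3, geometric multiplicity 1

The characteristic polynomial is (x - 1)^3, so the factor x - 1 appears with exponent 3: the algebraic multiplicity is 3.

rank(A - I) = 2, so the eigenspace has dimension 3 - 2 = 1: the geometric multiplicity is 1.

Since 1 < 3, A is not diagonalizable.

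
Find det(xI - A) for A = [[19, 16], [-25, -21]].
xI - A = [[x - 19, -16], [25, x + 21]].

Expanding det(xI - A) along the first row:
det(xI - A) = + (x - 19)·det([[x + 21]]) - (-16)·det([[25]]).

Evaluating gives χ_A(x) = x^2 + 2x + 1 = (x + 1)^2.

χ_A(x) = (x + 1)^2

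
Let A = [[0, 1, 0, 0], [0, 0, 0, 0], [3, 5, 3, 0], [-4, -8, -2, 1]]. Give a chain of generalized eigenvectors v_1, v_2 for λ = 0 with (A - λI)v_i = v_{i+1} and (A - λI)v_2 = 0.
v_1 = [[-2, 1, 0, 2]]^T, v_2 = [[1, 0, -1, 2]]^T

We seek v_1 ∈ ker(A^2) \ ker(A), then set v_{i+1} = A v_i.

One such chain is v_1 = [[-2, 1, 0, 2]]^T, v_2 = [[1, 0, -1, 2]]^T. Check: A v_2 = [[0, 0, 0, 0]]^T = 0.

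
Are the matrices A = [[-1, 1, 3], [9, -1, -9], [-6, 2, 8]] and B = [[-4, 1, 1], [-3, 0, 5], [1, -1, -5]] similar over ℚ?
No.

trace(A) = 6 but trace(B) = -9. The trace is a similarity invariant, so A and B are not similar.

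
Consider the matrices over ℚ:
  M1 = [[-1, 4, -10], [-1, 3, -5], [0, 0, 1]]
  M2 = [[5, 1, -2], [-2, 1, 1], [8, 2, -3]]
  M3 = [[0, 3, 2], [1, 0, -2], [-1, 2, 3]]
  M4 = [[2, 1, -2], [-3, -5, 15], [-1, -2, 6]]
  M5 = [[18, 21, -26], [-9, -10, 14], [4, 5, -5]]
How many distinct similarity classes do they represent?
2 classes: {M1}, {M2, M3, M4, M5}

Characteristic polynomials: χ_{M1} = (x - 1)^3, χ_{M2} = (x - 1)^3, χ_{M3} = (x - 1)^3, χ_{M4} = (x - 1)^3, χ_{M5} = (x - 1)^3.

{M1}: invariant factors x - 1, (x - 1)^2.

{M2, M3, M4, M5}: invariant factors (x - 1)^3.

Matrices are similar if and only if their invariant-factor lists agree; the partition into similarity classes is {M1}, {M2, M3, M4, M5}.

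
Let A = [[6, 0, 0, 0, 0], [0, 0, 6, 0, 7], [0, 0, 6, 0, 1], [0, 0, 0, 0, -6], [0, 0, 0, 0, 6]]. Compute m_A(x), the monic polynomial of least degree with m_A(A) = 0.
m_A(x) = x(x - 6)^2

The characteristic polynomial factors as x^2(x - 6)^3. The minimal polynomial is ∏(x - λ)^{k_λ} where k_λ is the size of the largest Jordan block at λ.

For λ = 0: rank(A) = 3, and the largest Jordan block has size 1 (the smallest k with rank(A^k) = rank(A^(k+1))).
For λ = 6: rank(A - 6I) = 3, and the largest Jordan block has size 2 (the smallest k with rank((A - 6I)^k) = rank((A - 6I)^(k+1))).

So m_A(x) = x(x - 6)^2.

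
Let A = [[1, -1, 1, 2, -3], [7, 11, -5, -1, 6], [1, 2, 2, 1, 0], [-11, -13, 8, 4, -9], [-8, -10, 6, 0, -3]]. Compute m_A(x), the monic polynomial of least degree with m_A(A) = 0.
m_A(x) = (x - 3)^2

The characteristic polynomial factors as (x - 3)^5. The minimal polynomial is ∏(x - λ)^{k_λ} where k_λ is the size of the largest Jordan block at λ.

For λ = 3: rank(A - 3I) = 2, and the largest Jordan block has size 2 (the smallest k with rank((A - 3I)^k) = rank((A - 3I)^(k+1))).

So m_A(x) = (x - 3)^2.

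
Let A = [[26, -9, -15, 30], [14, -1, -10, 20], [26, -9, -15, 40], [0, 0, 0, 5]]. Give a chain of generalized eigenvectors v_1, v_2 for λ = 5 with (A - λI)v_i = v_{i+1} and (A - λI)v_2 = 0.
We seek v_1 ∈ ker((A - 5I)^2) \ ker(A - 5I), then set v_{i+1} = (A - 5I) v_i.

One such chain is v_1 = [[2, 1, 2, 0]]^T, v_2 = [[3, 2, 3, 0]]^T. Check: (A - 5I) v_2 = [[0, 0, 0, 0]]^T = 0.

v_1 = [[2, 1, 2, 0]]^T, v_2 = [[3, 2, 3, 0]]^T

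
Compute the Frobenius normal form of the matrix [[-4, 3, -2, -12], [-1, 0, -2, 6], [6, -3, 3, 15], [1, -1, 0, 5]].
R = [[0, -3, 0, 0], [1, 2, 0, 0], [0, 0, 0, -3], [0, 0, 1, 2]]

The invariant factors of A (the non-unit diagonal entries of the Smith normal form of xI - A over ℚ[x]) are x^2 - 2x + 3, x^2 - 2x + 3, each dividing the next. The characteristic polynomial is their product, (x^2 - 2x + 3)^2.

The rational canonical form is the block-diagonal matrix of companion matrices C(f_i):
R = [[0, -3, 0, 0], [1, 2, 0, 0], [0, 0, 0, -3], [0, 0, 1, 2]].

Note the characteristic polynomial does not split into linear factors over ℚ, so A has no Jordan form over ℚ; the rational canonical form exists over any field.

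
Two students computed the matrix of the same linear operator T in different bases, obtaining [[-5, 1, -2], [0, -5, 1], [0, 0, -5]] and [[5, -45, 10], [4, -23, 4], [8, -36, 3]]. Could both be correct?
Both have characteristic polynomial (x + 5)^3, but the minimal polynomial of A is (x + 5)^3 while the minimal polynomial of B is (x + 5)^2. The minimal polynomial is a similarity invariant, so A and B are not similar.

No.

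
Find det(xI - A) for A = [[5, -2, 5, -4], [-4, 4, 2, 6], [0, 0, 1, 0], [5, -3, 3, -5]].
χ_A(x) = (x - 2)(x - 1)^3

xI - A = [[x - 5, 2, -5, 4], [4, x - 4, -2, -6], [0, 0, x - 1, 0], [-5, 3, -3, x + 5]].

Expanding det(xI - A) along the first row:
det(xI - A) = + (x - 5)·det([[x - 4, -2, -6], [0, x - 1, 0], [3, -3, x + 5]]) - (2)·det([[4, -2, -6], [0, x - 1, 0], [-5, -3, x + 5]]) + (-5)·det([[4, x - 4, -6], [0, 0, 0], [-5, 3, x + 5]]) - (4)·det([[4, x - 4, -2], [0, 0, x - 1], [-5, 3, -3]]).

Evaluating gives χ_A(x) = x^4 - 5x^3 + 9x^2 - 7x + 2 = (x - 2)(x - 1)^3.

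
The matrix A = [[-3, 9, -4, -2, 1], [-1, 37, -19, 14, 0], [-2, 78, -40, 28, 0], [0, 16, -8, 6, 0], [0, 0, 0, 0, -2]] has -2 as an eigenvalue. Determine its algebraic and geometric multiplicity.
algebraic multiplicity 4, geometric multiplicity 2

The characteristic polynomial is (x - 6)(x + 2)^4, so the factor x + 2 appears with exponent 4: the algebraic multiplicity is 4.

rank(A + 2I) = 3, so the eigenspace has dimension 5 - 3 = 2: the geometric multiplicity is 2.

Since 2 < 4, A is not diagonalizable.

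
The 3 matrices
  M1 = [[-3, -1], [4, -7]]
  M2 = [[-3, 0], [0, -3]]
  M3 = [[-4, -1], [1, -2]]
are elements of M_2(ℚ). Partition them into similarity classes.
3 classes: {M1}, {M2}, {M3}

Characteristic polynomials: χ_{M1} = (x + 5)^2, χ_{M2} = (x + 3)^2, χ_{M3} = (x + 3)^2.

{M1}: invariant factors (x + 5)^2.

{M2}: invariant factors x + 3, x + 3.

{M3}: invariant factors (x + 3)^2.

Matrices are similar if and only if their invariant-factor lists agree; the partition into similarity classes is {M1}, {M2}, {M3}.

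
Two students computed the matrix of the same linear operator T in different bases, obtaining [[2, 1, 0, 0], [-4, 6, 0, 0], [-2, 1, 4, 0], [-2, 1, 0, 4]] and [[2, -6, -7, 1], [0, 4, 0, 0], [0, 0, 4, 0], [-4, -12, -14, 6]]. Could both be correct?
Two matrices over a field are similar if and only if they have the same invariant factors.

Both A and B have characteristic polynomial (x - 4)^4 and minimal polynomial (x - 4)^2. Computing further, both have invariant factors x - 4, x - 4, (x - 4)^2. Hence A and B are similar.

Yes.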